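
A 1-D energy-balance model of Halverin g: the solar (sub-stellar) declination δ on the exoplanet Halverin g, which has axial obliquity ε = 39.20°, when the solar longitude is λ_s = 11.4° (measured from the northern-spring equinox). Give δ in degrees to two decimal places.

δ = +7.18°

sin δ = sin ε · sin λ_s = sin 39.20° × sin 11.4° = 0.124925.
δ = arcsin(0.124925) = +7.18°.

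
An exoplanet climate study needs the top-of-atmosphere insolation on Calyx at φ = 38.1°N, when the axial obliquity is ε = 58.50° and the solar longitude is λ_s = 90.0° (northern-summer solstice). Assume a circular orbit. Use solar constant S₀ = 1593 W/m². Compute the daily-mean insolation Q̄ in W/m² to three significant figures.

Q̄ ≈ 838 W/m²

Solar declination: sin δ = sin ε · sin λ_s = sin 58.50° × sin 90.0° = 0.85264, so δ = +58.500°.
cos H₀ = −tan(+38.1°) tan(+58.500°) = -1.2795 ≤ −1 ⇒ polar day, H₀ = π.
Bracket: H₀ sin φ sin δ + cos φ cos δ sin H₀ = 3.1416×0.61704×0.85264 + 0.78694×0.52250×0.00000 = 1.652837 + 0.000000 = 1.652837.
Q̄ = (S₀/π) × [bracket] = (1593/π) × 1.652837 = 838.1 W/m².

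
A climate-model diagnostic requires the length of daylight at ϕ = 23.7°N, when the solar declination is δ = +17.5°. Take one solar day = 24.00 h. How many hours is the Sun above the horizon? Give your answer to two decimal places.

13.06 h

cos h₀ = −tan ϕ · tan δ = −tan(+23.7°) × tan(+17.500°) = -0.1384, so h₀ = 1.7096 rad = 97.96°.
Daylight = 2h₀/(2π) × 24.00 h = (1.7096/π) × 24.00 = 13.06 h.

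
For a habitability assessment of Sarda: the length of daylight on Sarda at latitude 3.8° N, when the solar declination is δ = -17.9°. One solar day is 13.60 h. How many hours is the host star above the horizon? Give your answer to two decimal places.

cos h₀ = −tan ϕ · tan δ = −tan(+3.8°) × tan(-17.900°) = 0.0215, so h₀ = 1.5493 rad = 88.77°.
Daylight = 2h₀/(2π) × 13.60 h = (1.5493/π) × 13.60 = 6.71 h.

6.71 h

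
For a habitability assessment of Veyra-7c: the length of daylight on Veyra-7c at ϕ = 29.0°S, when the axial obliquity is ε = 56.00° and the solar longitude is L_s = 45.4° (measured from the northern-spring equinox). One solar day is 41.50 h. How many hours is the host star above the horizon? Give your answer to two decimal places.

Solar declination: sin δ = sin ε · sin L_s = sin 56.00° × sin 45.4° = 0.59030, so δ = +36.178°.
cos h₀ = −tan ϕ · tan δ = −tan(-29.0°) × tan(+36.178°) = 0.4054, so h₀ = 1.1534 rad = 66.09°.
Daylight = 2h₀/(2π) × 41.50 h = (1.1534/π) × 41.50 = 15.24 h.

15.24 h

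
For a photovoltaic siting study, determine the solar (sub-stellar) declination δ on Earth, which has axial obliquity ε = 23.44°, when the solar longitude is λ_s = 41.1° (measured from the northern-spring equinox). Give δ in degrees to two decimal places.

sin δ = sin ε · sin λ_s = sin 23.44° × sin 41.1° = 0.261496.
δ = arcsin(0.261496) = +15.16°.

δ = +15.16°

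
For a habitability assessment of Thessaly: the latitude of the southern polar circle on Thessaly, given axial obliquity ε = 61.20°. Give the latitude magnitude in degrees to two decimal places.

28.80°

The polar circle is the lowest latitude that experiences at least one full rotation of continuous darkness at the northern-summer solstice; it lies at |ϕ| = 90° − ε = 90° − 61.20° = 28.80°.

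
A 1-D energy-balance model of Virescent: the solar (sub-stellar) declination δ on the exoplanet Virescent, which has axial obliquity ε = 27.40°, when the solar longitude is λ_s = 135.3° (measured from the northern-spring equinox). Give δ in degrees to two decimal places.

δ = +18.89°

sin δ = sin ε · sin λ_s = sin 27.40° × sin 135.3° = 0.323702.
δ = arcsin(0.323702) = +18.89°.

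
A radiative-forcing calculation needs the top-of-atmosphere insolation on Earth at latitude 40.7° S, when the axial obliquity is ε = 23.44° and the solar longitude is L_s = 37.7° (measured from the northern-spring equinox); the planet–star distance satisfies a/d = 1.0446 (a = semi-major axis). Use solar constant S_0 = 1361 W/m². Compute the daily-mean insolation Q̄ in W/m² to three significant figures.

Q̄ ≈ 238 W/m²

Solar declination: sin δ = sin ε · sin L_s = sin 23.44° × sin 37.7° = 0.24326, so δ = +14.079°.
cos h₀ = −tan(-40.7°) tan(+14.079°) = 0.2157, h₀ = 1.3534 rad.
Bracket: h₀ sin ϕ sin δ + cos ϕ cos δ sin h₀ = 1.3534×-0.65210×0.24326 + 0.75813×0.96996×0.97646 = -0.214690 + 0.718045 = 0.503355.
Inverse-square distance factor (a/d)² = 1.0446² = 1.091189.
Q̄ = (S_0/π) × 1.091189 × [bracket] = (1361/π) × 1.091189 × 0.503355 = 237.9 W/m².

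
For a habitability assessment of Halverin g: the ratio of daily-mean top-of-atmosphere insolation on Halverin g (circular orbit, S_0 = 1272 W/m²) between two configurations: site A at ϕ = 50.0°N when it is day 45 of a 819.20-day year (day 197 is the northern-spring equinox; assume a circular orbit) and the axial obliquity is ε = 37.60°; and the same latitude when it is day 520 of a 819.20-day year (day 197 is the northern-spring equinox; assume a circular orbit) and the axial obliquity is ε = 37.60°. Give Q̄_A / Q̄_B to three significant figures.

— Configuration A (ϕ=+50.0°):
Solar longitude: L_s = 360° × (45 − 197)/819.20 = -66.797°, i.e. -66.797° + 360° = 293.203°.
sin δ = sin 37.60° × sin 293.203° = -0.56079, so δ = -34.111°.
cos h₀ = −tan(+50.0°) tan(-34.111°) = 0.8072, h₀ = 0.6314 rad.
Bracket: h₀ sin ϕ sin δ + cos ϕ cos δ sin h₀ = 0.6314×0.76604×-0.56079 + 0.64279×0.82796×0.59028 = -0.271242 + 0.314150 = 0.042908.
Q̄ = (S_0/π) × [bracket] = (1272/π) × 0.042908 = 17.373 W/m².
— Configuration B (ϕ=+50.0°):
Solar longitude: L_s = 360° × (520 − 197)/819.20 = 141.943°.
sin δ = sin 37.60° × sin 141.943° = 0.37612, so δ = +22.093°.
cos h₀ = −tan(+50.0°) tan(+22.093°) = -0.4838, h₀ = 2.0757 rad.
Bracket: h₀ sin ϕ sin δ + cos ϕ cos δ sin h₀ = 2.0757×0.76604×0.37612 + 0.64279×0.92657×0.87520 = 0.598057 + 0.521260 = 1.119317.
Q̄ = (S_0/π) × [bracket] = (1272/π) × 1.119317 = 453.20 W/m².
Ratio Q̄_A / Q̄_B = 17.373 / 453.20 = 0.03833.

Q̄_A / Q̄_B ≈ 0.0383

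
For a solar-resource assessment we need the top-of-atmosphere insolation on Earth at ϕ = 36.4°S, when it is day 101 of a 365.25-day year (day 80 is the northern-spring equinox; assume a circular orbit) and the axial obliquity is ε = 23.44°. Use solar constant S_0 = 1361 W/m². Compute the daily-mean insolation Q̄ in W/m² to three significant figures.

Solar longitude: L_s = 360° × (101 − 80)/365.25 = 20.698°.
sin δ = sin 23.44° × sin 20.698° = 0.14060, so δ = +8.082°.
cos h₀ = −tan(-36.4°) tan(+8.082°) = 0.1047, h₀ = 1.4659 rad.
Bracket: h₀ sin ϕ sin δ + cos ϕ cos δ sin h₀ = 1.4659×-0.59342×0.14060 + 0.80489×0.99007×0.99450 = -0.122307 + 0.792515 = 0.670208.
Q̄ = (S_0/π) × [bracket] = (1361/π) × 0.670208 = 290.3 W/m².

Q̄ ≈ 290 W/m²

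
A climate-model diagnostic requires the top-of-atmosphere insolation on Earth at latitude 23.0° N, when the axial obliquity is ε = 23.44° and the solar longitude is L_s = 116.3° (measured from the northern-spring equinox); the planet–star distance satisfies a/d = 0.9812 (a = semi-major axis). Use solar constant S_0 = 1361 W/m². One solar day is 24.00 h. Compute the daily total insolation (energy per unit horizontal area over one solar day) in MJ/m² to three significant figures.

39.3 MJ/m²

Solar declination: sin δ = sin ε · sin L_s = sin 23.44° × sin 116.3° = 0.35661, so δ = +20.892°.
cos h₀ = −tan(+23.0°) tan(+20.892°) = -0.1620, h₀ = 1.7335 rad.
Bracket: h₀ sin ϕ sin δ + cos ϕ cos δ sin h₀ = 1.7335×0.39073×0.35661 + 0.92050×0.93425×0.98679 = 0.241543 + 0.848617 = 1.090160.
Inverse-square distance factor (a/d)² = 0.9812² = 0.962753.
Q̄ = (S_0/π) × 0.962753 × [bracket] = (1361/π) × 0.962753 × 1.090160 = 454.69 W/m².
Daily total = Q̄ × 24.00 h × 3600 s/h = 454.69 × 24.00 × 3600 / 10⁶ = 39.29 MJ/m².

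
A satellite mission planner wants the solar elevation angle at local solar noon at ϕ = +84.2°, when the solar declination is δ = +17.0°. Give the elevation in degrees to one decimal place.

At local noon the hour angle is zero, so the zenith angle equals |ϕ − δ| = |+84.2° − (+17.000°)| = 67.200°.
Elevation = 90° − 67.200° = 22.8°.

22.8°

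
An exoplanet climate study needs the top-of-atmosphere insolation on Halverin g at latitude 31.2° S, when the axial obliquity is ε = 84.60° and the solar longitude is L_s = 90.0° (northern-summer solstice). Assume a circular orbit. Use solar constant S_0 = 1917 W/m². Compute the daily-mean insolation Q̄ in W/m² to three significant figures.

Solar declination: sin δ = sin ε · sin L_s = sin 84.60° × sin 90.0° = 0.99556, so δ = +84.600°.
cos h₀ = −tan(-31.2°) tan(+84.600°) = 6.4068 ≥ 1 ⇒ polar night, h₀ = 0 and Q̄ = 0.

Q̄ ≈ 0.00 W/m²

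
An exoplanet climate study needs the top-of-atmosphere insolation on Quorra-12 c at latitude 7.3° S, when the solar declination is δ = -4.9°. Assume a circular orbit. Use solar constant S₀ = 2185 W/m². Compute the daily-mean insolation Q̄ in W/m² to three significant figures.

Q̄ ≈ 699 W/m²

cos H₀ = −tan(-7.3°) tan(-4.900°) = -0.0110, H₀ = 1.5818 rad.
Bracket: H₀ sin φ sin δ + cos φ cos δ sin H₀ = 1.5818×-0.12706×-0.08542 + 0.99189×0.99635×0.99994 = 0.017168 + 0.988210 = 1.005378.
Q̄ = (S₀/π) × [bracket] = (2185/π) × 1.005378 = 699.2 W/m².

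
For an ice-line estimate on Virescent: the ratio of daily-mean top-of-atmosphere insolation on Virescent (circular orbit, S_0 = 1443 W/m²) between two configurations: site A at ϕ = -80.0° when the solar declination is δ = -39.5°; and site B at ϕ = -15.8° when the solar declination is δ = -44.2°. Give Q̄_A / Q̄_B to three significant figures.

— Configuration A (ϕ=-80.0°):
cos h₀ = −tan(-80.0°) tan(-39.500°) = -4.6750 ≤ −1 ⇒ polar day, h₀ = π.
Bracket: h₀ sin ϕ sin δ + cos ϕ cos δ sin h₀ = 3.1416×-0.98481×-0.63608 + 0.17365×0.77162×0.00000 = 1.967955 + 0.000000 = 1.967955.
Q̄ = (S_0/π) × [bracket] = (1443/π) × 1.967955 = 903.92 W/m².
— Configuration B (ϕ=-15.8°):
cos h₀ = −tan(-15.8°) tan(-44.200°) = -0.2752, h₀ = 1.8496 rad.
Bracket: h₀ sin ϕ sin δ + cos ϕ cos δ sin h₀ = 1.8496×-0.27228×-0.69717 + 0.96222×0.71691×0.96139 = 0.351101 + 0.663191 = 1.014292.
Q̄ = (S_0/π) × [bracket] = (1443/π) × 1.014292 = 465.89 W/m².
Ratio Q̄_A / Q̄_B = 903.92 / 465.89 = 1.940.

Q̄_A / Q̄_B ≈ 1.94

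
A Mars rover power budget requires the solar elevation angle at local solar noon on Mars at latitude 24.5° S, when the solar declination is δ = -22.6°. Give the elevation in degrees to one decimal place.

At local noon the hour angle is zero, so the zenith angle equals |ϕ − δ| = |-24.5° − (-22.600°)| = 1.900°.
Elevation = 90° − 1.900° = 88.1°.

88.1°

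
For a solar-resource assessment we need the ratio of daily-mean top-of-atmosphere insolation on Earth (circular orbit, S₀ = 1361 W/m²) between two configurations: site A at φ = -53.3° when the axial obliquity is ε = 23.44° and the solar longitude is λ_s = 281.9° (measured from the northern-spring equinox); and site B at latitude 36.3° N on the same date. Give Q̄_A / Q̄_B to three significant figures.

— Configuration A (φ=-53.3°):
Solar declination: sin δ = sin ε · sin λ_s = sin 23.44° × sin 281.9° = -0.38924, so δ = -22.907°.
cos H₀ = −tan(-53.3°) tan(-22.907°) = -0.5669, H₀ = 2.1736 rad.
Bracket: H₀ sin φ sin δ + cos φ cos δ sin H₀ = 2.1736×-0.80178×-0.38924 + 0.59763×0.92114×0.82378 = 0.678348 + 0.453492 = 1.131840.
Q̄ = (S₀/π) × [bracket] = (1361/π) × 1.131840 = 490.34 W/m².
— Configuration B (φ=+36.3°):
cos H₀ = −tan(+36.3°) tan(-22.907°) = 0.3104, H₀ = 1.2552 rad.
Bracket: H₀ sin φ sin δ + cos φ cos δ sin H₀ = 1.2552×0.59201×-0.38924 + 0.80593×0.92114×0.95060 = -0.289241 + 0.705701 = 0.416460.
Q̄ = (S₀/π) × [bracket] = (1361/π) × 0.416460 = 180.42 W/m².
Ratio Q̄_A / Q̄_B = 490.34 / 180.42 = 2.718.

Q̄_A / Q̄_B ≈ 2.72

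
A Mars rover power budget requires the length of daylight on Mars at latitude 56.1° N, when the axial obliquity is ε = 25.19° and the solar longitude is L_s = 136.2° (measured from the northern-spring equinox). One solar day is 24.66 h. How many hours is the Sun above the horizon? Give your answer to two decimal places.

16.07 h

Solar declination: sin δ = sin ε · sin L_s = sin 25.19° × sin 136.2° = 0.29459, so δ = +17.133°.
cos h₀ = −tan ϕ · tan δ = −tan(+56.1°) × tan(+17.133°) = -0.4588, so h₀ = 2.0474 rad = 117.31°.
Daylight = 2h₀/(2π) × 24.66 h = (2.0474/π) × 24.66 = 16.07 h.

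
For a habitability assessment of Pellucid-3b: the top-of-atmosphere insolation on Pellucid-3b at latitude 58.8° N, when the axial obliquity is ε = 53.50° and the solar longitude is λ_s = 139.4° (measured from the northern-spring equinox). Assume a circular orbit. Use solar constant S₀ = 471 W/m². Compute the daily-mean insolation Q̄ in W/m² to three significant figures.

Q̄ ≈ 211 W/m²

Solar declination: sin δ = sin ε · sin λ_s = sin 53.50° × sin 139.4° = 0.52313, so δ = +31.542°.
cos H₀ = −tan(+58.8°) tan(+31.542°) = -1.0135 ≤ −1 ⇒ polar day, H₀ = π.
Bracket: H₀ sin φ sin δ + cos φ cos δ sin H₀ = 3.1416×0.85536×0.52313 + 0.51803×0.85225×0.00000 = 1.405754 + 0.000000 = 1.405754.
Q̄ = (S₀/π) × [bracket] = (471/π) × 1.405754 = 210.8 W/m².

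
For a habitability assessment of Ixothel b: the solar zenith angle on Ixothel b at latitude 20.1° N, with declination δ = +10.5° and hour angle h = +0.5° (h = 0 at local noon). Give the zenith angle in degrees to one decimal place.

θ_z = 9.6°

cos θ_z = sin φ sin δ + cos φ cos δ cos h = 0.062627 + 0.923334 = 0.985961.
θ_z = arccos(0.985961) = 9.6°.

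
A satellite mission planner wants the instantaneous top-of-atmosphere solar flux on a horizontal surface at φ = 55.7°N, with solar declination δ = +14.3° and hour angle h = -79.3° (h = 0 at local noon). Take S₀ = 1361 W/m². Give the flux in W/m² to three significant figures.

cos θ_z = sin φ sin δ + cos φ cos δ cos h = 0.204045 + 0.101386 = 0.305431.
Flux = S₀ · cos θ_z = 1361 × 0.305431 = 415.7 W/m².

416 W/m²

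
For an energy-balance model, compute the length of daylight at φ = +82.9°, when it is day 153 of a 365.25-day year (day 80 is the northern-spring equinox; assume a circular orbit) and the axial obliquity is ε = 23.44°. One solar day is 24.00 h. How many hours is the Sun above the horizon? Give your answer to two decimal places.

Solar longitude: λ_s = 360° × (153 − 80)/365.25 = 71.951°.
sin δ = sin 23.44° × sin 71.951° = 0.37821, so δ = +22.223°.
Sunrise equation: cos H₀ = −tan φ · tan δ = -3.2801 ≤ −1, so the Sun never sets (polar day) and H₀ = π.
Daylight = 2H₀/(2π) × 24.00 h = (3.1416/π) × 24.00 = 24.00 h.

24.00 h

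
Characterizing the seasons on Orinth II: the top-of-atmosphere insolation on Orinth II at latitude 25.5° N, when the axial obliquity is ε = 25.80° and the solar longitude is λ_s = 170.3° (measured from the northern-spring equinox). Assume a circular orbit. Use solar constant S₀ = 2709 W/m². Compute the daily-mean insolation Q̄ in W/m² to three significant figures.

Q̄ ≈ 819 W/m²

Solar declination: sin δ = sin ε · sin λ_s = sin 25.80° × sin 170.3° = 0.07333, so δ = +4.205°.
cos H₀ = −tan(+25.5°) tan(+4.205°) = -0.0351, H₀ = 1.6059 rad.
Bracket: H₀ sin φ sin δ + cos φ cos δ sin H₀ = 1.6059×0.43051×0.07333 + 0.90259×0.99731×0.99938 = 0.050697 + 0.899604 = 0.950301.
Q̄ = (S₀/π) × [bracket] = (2709/π) × 0.950301 = 819.4 W/m².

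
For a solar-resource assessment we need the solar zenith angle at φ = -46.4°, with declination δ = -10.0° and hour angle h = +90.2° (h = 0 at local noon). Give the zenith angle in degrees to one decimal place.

θ_z = 82.9°

cos θ_z = sin φ sin δ + cos φ cos δ cos h = 0.125751 + -0.002371 = 0.123380.
θ_z = arccos(0.123380) = 82.9°.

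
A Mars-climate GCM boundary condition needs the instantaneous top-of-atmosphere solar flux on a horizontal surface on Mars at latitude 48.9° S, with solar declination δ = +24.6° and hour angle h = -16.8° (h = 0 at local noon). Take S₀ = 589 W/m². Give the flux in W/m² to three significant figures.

cos θ_z = sin φ sin δ + cos φ cos δ cos h = -0.313694 + 0.572199 = 0.258505.
Flux = S₀ · cos θ_z = 589 × 0.258505 = 152.3 W/m².

152 W/m²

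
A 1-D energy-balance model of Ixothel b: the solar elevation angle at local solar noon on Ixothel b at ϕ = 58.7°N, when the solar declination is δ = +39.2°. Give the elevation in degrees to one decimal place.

70.5°

At local noon the hour angle is zero, so the zenith angle equals |ϕ − δ| = |+58.7° − (+39.200°)| = 19.500°.
Elevation = 90° − 19.500° = 70.5°.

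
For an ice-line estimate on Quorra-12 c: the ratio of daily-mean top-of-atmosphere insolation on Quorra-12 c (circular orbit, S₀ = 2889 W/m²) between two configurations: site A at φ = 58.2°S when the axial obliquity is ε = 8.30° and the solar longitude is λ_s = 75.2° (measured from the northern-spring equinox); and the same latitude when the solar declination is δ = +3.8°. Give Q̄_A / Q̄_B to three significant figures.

Q̄_A / Q̄_B ≈ 0.793

— Configuration A (φ=-58.2°):
Solar declination: sin δ = sin ε · sin λ_s = sin 8.30° × sin 75.2° = 0.13957, so δ = +8.023°.
cos H₀ = −tan(-58.2°) tan(+8.023°) = 0.2273, H₀ = 1.3415 rad.
Bracket: H₀ sin φ sin δ + cos φ cos δ sin H₀ = 1.3415×-0.84989×0.13957 + 0.52696×0.99021×0.97382 = -0.159128 + 0.508140 = 0.349012.
Q̄ = (S₀/π) × [bracket] = (2889/π) × 0.349012 = 320.95 W/m².
— Configuration B (φ=-58.2°):
cos H₀ = −tan(-58.2°) tan(+3.800°) = 0.1071, H₀ = 1.4635 rad.
Bracket: H₀ sin φ sin δ + cos φ cos δ sin H₀ = 1.4635×-0.84989×0.06627 + 0.52696×0.99780×0.99425 = -0.082428 + 0.522777 = 0.440349.
Q̄ = (S₀/π) × [bracket] = (2889/π) × 0.440349 = 404.94 W/m².
Ratio Q̄_A / Q̄_B = 320.95 / 404.94 = 0.7926.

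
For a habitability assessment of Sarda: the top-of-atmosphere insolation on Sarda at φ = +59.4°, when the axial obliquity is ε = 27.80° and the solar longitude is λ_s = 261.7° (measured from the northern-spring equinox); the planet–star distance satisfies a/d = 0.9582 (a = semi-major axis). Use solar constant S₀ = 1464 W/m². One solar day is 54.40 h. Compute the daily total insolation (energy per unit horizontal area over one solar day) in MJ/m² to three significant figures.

Solar declination: sin δ = sin ε · sin λ_s = sin 27.80° × sin 261.7° = -0.46150, so δ = -27.484°.
cos H₀ = −tan(+59.4°) tan(-27.484°) = 0.8796, H₀ = 0.4957 rad.
Bracket: H₀ sin φ sin δ + cos φ cos δ sin H₀ = 0.4957×0.86074×-0.46150 + 0.50904×0.88714×0.47565 = -0.196908 + 0.214799 = 0.017891.
Inverse-square distance factor (a/d)² = 0.9582² = 0.918147.
Q̄ = (S₀/π) × 0.918147 × [bracket] = (1464/π) × 0.918147 × 0.017891 = 7.6549 W/m².
Daily total = Q̄ × 54.40 h × 3600 s/h = 7.6549 × 54.40 × 3600 / 10⁶ = 1.499 MJ/m².

1.50 MJ/m²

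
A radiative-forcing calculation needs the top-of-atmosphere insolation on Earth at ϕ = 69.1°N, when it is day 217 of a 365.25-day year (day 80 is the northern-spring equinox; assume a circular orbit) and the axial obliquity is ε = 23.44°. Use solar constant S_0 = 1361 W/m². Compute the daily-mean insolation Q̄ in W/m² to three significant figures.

Solar longitude: L_s = 360° × (217 − 80)/365.25 = 135.031°.
sin δ = sin 23.44° × sin 135.031° = 0.28113, so δ = +16.328°.
cos h₀ = −tan(+69.1°) tan(+16.328°) = -0.7671, h₀ = 2.4452 rad.
Bracket: h₀ sin ϕ sin δ + cos ϕ cos δ sin h₀ = 2.4452×0.93420×0.28113 + 0.35674×0.95967×0.64148 = 0.642187 + 0.219612 = 0.861799.
Q̄ = (S_0/π) × [bracket] = (1361/π) × 0.861799 = 373.3 W/m².

Q̄ ≈ 373 W/m²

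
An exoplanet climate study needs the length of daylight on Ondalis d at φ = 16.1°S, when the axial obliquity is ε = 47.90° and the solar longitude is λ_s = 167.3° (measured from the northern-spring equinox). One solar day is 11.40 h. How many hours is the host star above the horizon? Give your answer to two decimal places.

Solar declination: sin δ = sin ε · sin λ_s = sin 47.90° × sin 167.3° = 0.16312, so δ = +9.388°.
cos H₀ = −tan φ · tan δ = −tan(-16.1°) × tan(+9.388°) = 0.0477, so H₀ = 1.5231 rad = 87.26°.
Daylight = 2H₀/(2π) × 11.40 h = (1.5231/π) × 11.40 = 5.53 h.

5.53 h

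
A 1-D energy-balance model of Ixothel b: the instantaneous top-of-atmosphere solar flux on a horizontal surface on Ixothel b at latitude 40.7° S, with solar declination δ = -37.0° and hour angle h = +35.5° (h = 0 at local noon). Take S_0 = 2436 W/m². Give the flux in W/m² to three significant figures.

cos θ_z = sin ϕ sin δ + cos ϕ cos δ cos h = 0.392443 + 0.492925 = 0.885368.
Flux = S_0 · cos θ_z = 2436 × 0.885368 = 2157 W/m².

2.16e+03 W/m²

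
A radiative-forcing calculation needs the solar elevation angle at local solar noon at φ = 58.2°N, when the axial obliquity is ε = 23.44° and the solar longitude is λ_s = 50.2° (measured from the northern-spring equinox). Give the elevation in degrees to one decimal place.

49.6°

Solar declination: sin δ = sin ε · sin λ_s = sin 23.44° × sin 50.2° = 0.30561, so δ = +17.795°.
At local noon the hour angle is zero, so the zenith angle equals |φ − δ| = |+58.2° − (+17.795°)| = 40.405°.
Elevation = 90° − 40.405° = 49.6°.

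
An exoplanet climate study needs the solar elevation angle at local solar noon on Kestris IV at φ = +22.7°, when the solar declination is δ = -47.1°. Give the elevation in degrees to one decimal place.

At local noon the hour angle is zero, so the zenith angle equals |φ − δ| = |+22.7° − (-47.100°)| = 69.800°.
Elevation = 90° − 69.800° = 20.2°.

20.2°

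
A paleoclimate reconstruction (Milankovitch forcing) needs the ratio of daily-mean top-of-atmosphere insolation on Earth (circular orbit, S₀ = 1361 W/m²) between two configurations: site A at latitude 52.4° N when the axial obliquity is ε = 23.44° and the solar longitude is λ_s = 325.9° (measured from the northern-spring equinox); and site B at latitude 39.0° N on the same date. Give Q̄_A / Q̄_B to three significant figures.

Q̄_A / Q̄_B ≈ 0.625

— Configuration A (φ=+52.4°):
Solar declination: sin δ = sin ε · sin λ_s = sin 23.44° × sin 325.9° = -0.22302, so δ = -12.886°.
cos H₀ = −tan(+52.4°) tan(-12.886°) = 0.2971, H₀ = 1.2692 rad.
Bracket: H₀ sin φ sin δ + cos φ cos δ sin H₀ = 1.2692×0.79229×-0.22302 + 0.61015×0.97481×0.95485 = -0.224263 + 0.567926 = 0.343663.
Q̄ = (S₀/π) × [bracket] = (1361/π) × 0.343663 = 148.88 W/m².
— Configuration B (φ=+39.0°):
cos H₀ = −tan(+39.0°) tan(-12.886°) = 0.1853, H₀ = 1.3845 rad.
Bracket: H₀ sin φ sin δ + cos φ cos δ sin H₀ = 1.3845×0.62932×-0.22302 + 0.77715×0.97481×0.98269 = -0.194316 + 0.744460 = 0.550144.
Q̄ = (S₀/π) × [bracket] = (1361/π) × 0.550144 = 238.33 W/m².
Ratio Q̄_A / Q̄_B = 148.88 / 238.33 = 0.6247.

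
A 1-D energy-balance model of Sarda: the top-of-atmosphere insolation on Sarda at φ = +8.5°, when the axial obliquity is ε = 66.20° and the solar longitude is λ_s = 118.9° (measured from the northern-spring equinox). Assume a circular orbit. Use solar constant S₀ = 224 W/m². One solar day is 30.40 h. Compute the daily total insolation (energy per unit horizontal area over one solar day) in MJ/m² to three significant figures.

6.16 MJ/m²

Solar declination: sin δ = sin ε · sin λ_s = sin 66.20° × sin 118.9° = 0.80101, so δ = +53.227°.
cos H₀ = −tan(+8.5°) tan(+53.227°) = -0.2000, H₀ = 1.7721 rad.
Bracket: H₀ sin φ sin δ + cos φ cos δ sin H₀ = 1.7721×0.14781×0.80101 + 0.98902×0.59864×0.97980 = 0.209812 + 0.580107 = 0.789919.
Q̄ = (S₀/π) × [bracket] = (224/π) × 0.789919 = 56.322 W/m².
Daily total = Q̄ × 30.40 h × 3600 s/h = 56.322 × 30.40 × 3600 / 10⁶ = 6.164 MJ/m².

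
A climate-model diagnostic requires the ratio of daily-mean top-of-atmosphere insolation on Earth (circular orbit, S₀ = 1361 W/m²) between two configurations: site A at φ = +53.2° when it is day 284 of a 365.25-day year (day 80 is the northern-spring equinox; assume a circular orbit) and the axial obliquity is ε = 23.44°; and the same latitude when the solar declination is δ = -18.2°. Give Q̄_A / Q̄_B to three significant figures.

— Configuration A (φ=+53.2°):
Solar longitude: λ_s = 360° × (284 − 80)/365.25 = 201.068°.
sin δ = sin 23.44° × sin 201.068° = -0.14299, so δ = -8.221°.
cos H₀ = −tan(+53.2°) tan(-8.221°) = 0.1931, H₀ = 1.3764 rad.
Bracket: H₀ sin φ sin δ + cos φ cos δ sin H₀ = 1.3764×0.80073×-0.14299 + 0.59902×0.98972×0.98117 = -0.157593 + 0.581698 = 0.424105.
Q̄ = (S₀/π) × [bracket] = (1361/π) × 0.424105 = 183.73 W/m².
— Configuration B (φ=+53.2°):
cos H₀ = −tan(+53.2°) tan(-18.200°) = 0.4395, H₀ = 1.1158 rad.
Bracket: H₀ sin φ sin δ + cos φ cos δ sin H₀ = 1.1158×0.80073×-0.31233 + 0.59902×0.94997×0.89825 = -0.279053 + 0.511150 = 0.232097.
Q̄ = (S₀/π) × [bracket] = (1361/π) × 0.232097 = 100.55 W/m².
Ratio Q̄_A / Q̄_B = 183.73 / 100.55 = 1.827.

Q̄_A / Q̄_B ≈ 1.83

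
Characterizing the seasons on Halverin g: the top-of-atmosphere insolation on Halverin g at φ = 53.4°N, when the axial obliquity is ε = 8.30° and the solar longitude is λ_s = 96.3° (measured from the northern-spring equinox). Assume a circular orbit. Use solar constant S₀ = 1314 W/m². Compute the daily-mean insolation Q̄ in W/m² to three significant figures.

Q̄ ≈ 327 W/m²

Solar declination: sin δ = sin ε · sin λ_s = sin 8.30° × sin 96.3° = 0.14348, so δ = +8.250°.
cos H₀ = −tan(+53.4°) tan(+8.250°) = -0.1952, H₀ = 1.7673 rad.
Bracket: H₀ sin φ sin δ + cos φ cos δ sin H₀ = 1.7673×0.80282×0.14348 + 0.59622×0.98965×0.98076 = 0.203573 + 0.578697 = 0.782270.
Q̄ = (S₀/π) × [bracket] = (1314/π) × 0.782270 = 327.2 W/m².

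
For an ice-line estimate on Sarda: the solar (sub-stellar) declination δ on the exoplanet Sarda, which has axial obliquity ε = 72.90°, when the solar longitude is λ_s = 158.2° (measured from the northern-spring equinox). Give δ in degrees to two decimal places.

δ = +20.79°

sin δ = sin ε · sin λ_s = sin 72.90° × sin 158.2° = 0.354951.
δ = arcsin(0.354951) = +20.79°.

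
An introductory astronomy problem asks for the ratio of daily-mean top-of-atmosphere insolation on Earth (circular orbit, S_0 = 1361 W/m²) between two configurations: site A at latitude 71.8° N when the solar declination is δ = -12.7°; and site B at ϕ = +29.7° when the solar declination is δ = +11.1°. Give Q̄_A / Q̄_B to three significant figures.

— Configuration A (ϕ=+71.8°):
cos h₀ = −tan(+71.8°) tan(-12.700°) = 0.6854, h₀ = 0.8156 rad.
Bracket: h₀ sin ϕ sin δ + cos ϕ cos δ sin h₀ = 0.8156×0.94997×-0.21985 + 0.31233×0.97553×0.72813 = -0.170339 + 0.221852 = 0.051513.
Q̄ = (S_0/π) × [bracket] = (1361/π) × 0.051513 = 22.316 W/m².
— Configuration B (ϕ=+29.7°):
cos h₀ = −tan(+29.7°) tan(+11.100°) = -0.1119, h₀ = 1.6829 rad.
Bracket: h₀ sin ϕ sin δ + cos ϕ cos δ sin h₀ = 1.6829×0.49546×0.19252 + 0.86863×0.98129×0.99372 = 0.160525 + 0.847025 = 1.007550.
Q̄ = (S_0/π) × [bracket] = (1361/π) × 1.007550 = 436.49 W/m².
Ratio Q̄_A / Q̄_B = 22.316 / 436.49 = 0.05113.

Q̄_A / Q̄_B ≈ 0.0511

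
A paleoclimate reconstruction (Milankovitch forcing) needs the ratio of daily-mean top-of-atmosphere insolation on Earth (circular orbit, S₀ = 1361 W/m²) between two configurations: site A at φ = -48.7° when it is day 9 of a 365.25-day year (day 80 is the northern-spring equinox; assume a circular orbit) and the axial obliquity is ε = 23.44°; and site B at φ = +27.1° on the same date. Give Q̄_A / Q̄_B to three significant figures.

— Configuration A (φ=-48.7°):
Solar longitude: λ_s = 360° × (9 − 80)/365.25 = -69.979°, i.e. -69.979° + 360° = 290.021°.
sin δ = sin 23.44° × sin 290.021° = -0.37375, so δ = -21.947°.
cos H₀ = −tan(-48.7°) tan(-21.947°) = -0.4587, H₀ = 2.0473 rad.
Bracket: H₀ sin φ sin δ + cos φ cos δ sin H₀ = 2.0473×-0.75126×-0.37375 + 0.66000×0.92753×0.88861 = 0.574848 + 0.543980 = 1.118828.
Q̄ = (S₀/π) × [bracket] = (1361/π) × 1.118828 = 484.70 W/m².
— Configuration B (φ=+27.1°):
cos H₀ = −tan(+27.1°) tan(-21.947°) = 0.2062, H₀ = 1.3631 rad.
Bracket: H₀ sin φ sin δ + cos φ cos δ sin H₀ = 1.3631×0.45554×-0.37375 + 0.89021×0.92753×0.97851 = -0.232079 + 0.807952 = 0.575873.
Q̄ = (S₀/π) × [bracket] = (1361/π) × 0.575873 = 249.48 W/m².
Ratio Q̄_A / Q̄_B = 484.70 / 249.48 = 1.943.

Q̄_A / Q̄_B ≈ 1.94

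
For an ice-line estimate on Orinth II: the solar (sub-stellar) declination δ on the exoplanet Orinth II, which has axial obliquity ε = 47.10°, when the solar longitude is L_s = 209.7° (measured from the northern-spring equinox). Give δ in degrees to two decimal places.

sin δ = sin ε · sin L_s = sin 47.10° × sin 209.7° = -0.362945.
δ = arcsin(-0.362945) = -21.28°.

δ = -21.28°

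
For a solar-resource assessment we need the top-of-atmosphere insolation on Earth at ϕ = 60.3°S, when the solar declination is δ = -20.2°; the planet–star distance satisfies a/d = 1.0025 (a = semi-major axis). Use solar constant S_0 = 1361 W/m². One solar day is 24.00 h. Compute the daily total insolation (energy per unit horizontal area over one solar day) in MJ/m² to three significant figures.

cos h₀ = −tan(-60.3°) tan(-20.200°) = -0.6450, h₀ = 2.2719 rad.
Bracket: h₀ sin ϕ sin δ + cos ϕ cos δ sin h₀ = 2.2719×-0.86863×-0.34530 + 0.49546×0.93849×0.76414 = 0.681429 + 0.355313 = 1.036742.
Inverse-square distance factor (a/d)² = 1.0025² = 1.005006.
Q̄ = (S_0/π) × 1.005006 × [bracket] = (1361/π) × 1.005006 × 1.036742 = 451.39 W/m².
Daily total = Q̄ × 24.00 h × 3600 s/h = 451.39 × 24.00 × 3600 / 10⁶ = 39.00 MJ/m².

39.0 MJ/m²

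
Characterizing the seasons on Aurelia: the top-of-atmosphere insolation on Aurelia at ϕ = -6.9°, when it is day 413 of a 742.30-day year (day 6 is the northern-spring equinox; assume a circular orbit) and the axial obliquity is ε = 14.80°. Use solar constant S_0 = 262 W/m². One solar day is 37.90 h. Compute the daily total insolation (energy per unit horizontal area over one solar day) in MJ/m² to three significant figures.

11.4 MJ/m²

Solar longitude: L_s = 360° × (413 − 6)/742.30 = 197.387°.
sin δ = sin 14.80° × sin 197.387° = -0.07633, so δ = -4.378°.
cos h₀ = −tan(-6.9°) tan(-4.378°) = -0.0093, h₀ = 1.5801 rad.
Bracket: h₀ sin ϕ sin δ + cos ϕ cos δ sin h₀ = 1.5801×-0.12014×-0.07633 + 0.99276×0.99708×0.99996 = 0.014490 + 0.989822 = 1.004312.
Q̄ = (S_0/π) × [bracket] = (262/π) × 1.004312 = 83.757 W/m².
Daily total = Q̄ × 37.90 h × 3600 s/h = 83.757 × 37.90 × 3600 / 10⁶ = 11.43 MJ/m².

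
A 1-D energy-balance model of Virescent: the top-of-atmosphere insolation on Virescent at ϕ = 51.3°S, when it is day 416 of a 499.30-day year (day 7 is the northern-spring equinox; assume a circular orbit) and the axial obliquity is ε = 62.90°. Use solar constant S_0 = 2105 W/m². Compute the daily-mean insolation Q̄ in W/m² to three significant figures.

Q̄ ≈ 1.33e+03 W/m²

Solar longitude: L_s = 360° × (416 − 7)/499.30 = 294.893°.
sin δ = sin 62.90° × sin 294.893° = -0.80751, so δ = -53.853°.
cos h₀ = −tan(-51.3°) tan(-53.853°) = -1.7088 ≤ −1 ⇒ polar day, h₀ = π.
Bracket: h₀ sin ϕ sin δ + cos ϕ cos δ sin h₀ = 3.1416×-0.78043×-0.80751 + 0.62524×0.58986×0.00000 = 1.979852 + 0.000000 = 1.979852.
Q̄ = (S_0/π) × [bracket] = (2105/π) × 1.979852 = 1327 W/m².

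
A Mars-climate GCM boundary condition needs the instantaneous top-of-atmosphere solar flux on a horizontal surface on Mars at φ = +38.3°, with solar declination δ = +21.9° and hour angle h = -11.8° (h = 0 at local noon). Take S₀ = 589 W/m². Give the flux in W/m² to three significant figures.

cos θ_z = sin φ sin δ + cos φ cos δ cos h = 0.231170 + 0.712756 = 0.943926.
Flux = S₀ · cos θ_z = 589 × 0.943926 = 556.0 W/m².

556 W/m²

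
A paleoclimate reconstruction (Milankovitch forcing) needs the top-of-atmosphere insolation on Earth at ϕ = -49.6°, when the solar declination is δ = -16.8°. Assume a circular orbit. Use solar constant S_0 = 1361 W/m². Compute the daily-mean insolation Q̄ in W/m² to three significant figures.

Q̄ ≈ 436 W/m²

cos h₀ = −tan(-49.6°) tan(-16.800°) = -0.3548, h₀ = 1.9334 rad.
Bracket: h₀ sin ϕ sin δ + cos ϕ cos δ sin h₀ = 1.9334×-0.76154×-0.28903 + 0.64812×0.95732×0.93496 = 0.425557 + 0.580104 = 1.005661.
Q̄ = (S_0/π) × [bracket] = (1361/π) × 1.005661 = 435.7 W/m².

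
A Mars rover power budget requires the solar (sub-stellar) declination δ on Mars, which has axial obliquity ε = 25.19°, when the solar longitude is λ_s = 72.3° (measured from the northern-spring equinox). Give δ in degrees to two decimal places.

δ = +23.92°

sin δ = sin ε · sin λ_s = sin 25.19° × sin 72.3° = 0.405473.
δ = arcsin(0.405473) = +23.92°.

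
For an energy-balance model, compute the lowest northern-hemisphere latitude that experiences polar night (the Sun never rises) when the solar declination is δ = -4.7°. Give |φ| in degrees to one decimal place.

Polar night requires cos H₀ = −tan φ tan δ ≥ 1, i.e. tan φ tan δ ≤ −1.
The boundary is |tan φ| · |tan δ| = 1, so |φ| = 90° − |δ| = 90° − 4.7° = 85.3° in the northern hemisphere.

|φ| = 85.3°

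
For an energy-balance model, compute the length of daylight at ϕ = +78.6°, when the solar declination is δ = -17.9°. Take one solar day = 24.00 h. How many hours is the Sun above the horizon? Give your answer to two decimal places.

cos h₀ = −tan ϕ · tan δ = 1.6019 ≥ 1, so the Sun never rises (polar night) and h₀ = 0.
Daylight = 2h₀/(2π) × 24.00 h = (0.0000/π) × 24.00 = 0.00 h.

0.00 h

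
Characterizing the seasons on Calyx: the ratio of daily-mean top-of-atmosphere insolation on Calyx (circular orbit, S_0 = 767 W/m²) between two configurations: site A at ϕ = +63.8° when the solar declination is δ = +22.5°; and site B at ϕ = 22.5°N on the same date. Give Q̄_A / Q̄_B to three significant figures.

Q̄_A / Q̄_B ≈ 1.01

— Configuration A (ϕ=+63.8°):
cos h₀ = −tan(+63.8°) tan(+22.500°) = -0.8418, h₀ = 2.5714 rad.
Bracket: h₀ sin ϕ sin δ + cos ϕ cos δ sin h₀ = 2.5714×0.89726×0.38268 + 0.44151×0.92388×0.53980 = 0.882925 + 0.220186 = 1.103111.
Q̄ = (S_0/π) × [bracket] = (767/π) × 1.103111 = 269.32 W/m².
— Configuration B (ϕ=+22.5°):
cos h₀ = −tan(+22.5°) tan(+22.500°) = -0.1716, h₀ = 1.7432 rad.
Bracket: h₀ sin ϕ sin δ + cos ϕ cos δ sin h₀ = 1.7432×0.38268×0.38268 + 0.92388×0.92388×0.98517 = 0.255281 + 0.840896 = 1.096177.
Q̄ = (S_0/π) × [bracket] = (767/π) × 1.096177 = 267.62 W/m².
Ratio Q̄_A / Q̄_B = 269.32 / 267.62 = 1.006.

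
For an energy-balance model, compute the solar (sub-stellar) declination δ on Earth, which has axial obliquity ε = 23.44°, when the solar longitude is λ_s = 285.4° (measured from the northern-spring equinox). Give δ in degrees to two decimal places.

sin δ = sin ε · sin λ_s = sin 23.44° × sin 285.4° = -0.383506.
δ = arcsin(-0.383506) = -22.55°.

δ = -22.55°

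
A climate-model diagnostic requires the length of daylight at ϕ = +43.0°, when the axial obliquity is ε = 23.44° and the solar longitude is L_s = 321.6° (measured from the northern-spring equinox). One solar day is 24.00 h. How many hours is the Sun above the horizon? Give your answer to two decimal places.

10.17 h

Solar declination: sin δ = sin ε · sin L_s = sin 23.44° × sin 321.6° = -0.24709, so δ = -14.305°.
cos h₀ = −tan ϕ · tan δ = −tan(+43.0°) × tan(-14.305°) = 0.2378, so h₀ = 1.3307 rad = 76.24°.
Daylight = 2h₀/(2π) × 24.00 h = (1.3307/π) × 24.00 = 10.17 h.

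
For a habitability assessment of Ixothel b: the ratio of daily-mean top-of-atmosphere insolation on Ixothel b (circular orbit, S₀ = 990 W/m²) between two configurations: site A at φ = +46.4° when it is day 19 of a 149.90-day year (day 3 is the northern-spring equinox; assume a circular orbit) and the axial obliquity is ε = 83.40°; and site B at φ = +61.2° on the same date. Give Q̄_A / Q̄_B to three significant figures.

— Configuration A (φ=+46.4°):
Solar longitude: λ_s = 360° × (19 − 3)/149.90 = 38.426°.
sin δ = sin 83.40° × sin 38.426° = 0.61738, so δ = +38.125°.
cos H₀ = −tan(+46.4°) tan(+38.125°) = -0.8241, H₀ = 2.5395 rad.
Bracket: H₀ sin φ sin δ + cos φ cos δ sin H₀ = 2.5395×0.72417×0.61738 + 0.68962×0.78667×0.56641 = 1.135380 + 0.307279 = 1.442659.
Q̄ = (S₀/π) × [bracket] = (990/π) × 1.442659 = 454.62 W/m².
— Configuration B (φ=+61.2°):
cos H₀ = −tan(+61.2°) tan(+38.125°) = -1.4276 ≤ −1 ⇒ polar day, H₀ = π.
Bracket: H₀ sin φ sin δ + cos φ cos δ sin H₀ = 3.1416×0.87631×0.61738 + 0.48175×0.78667×0.00000 = 1.699657 + 0.000000 = 1.699657.
Q̄ = (S₀/π) × [bracket] = (990/π) × 1.699657 = 535.61 W/m².
Ratio Q̄_A / Q̄_B = 454.62 / 535.61 = 0.8488.

Q̄_A / Q̄_B ≈ 0.849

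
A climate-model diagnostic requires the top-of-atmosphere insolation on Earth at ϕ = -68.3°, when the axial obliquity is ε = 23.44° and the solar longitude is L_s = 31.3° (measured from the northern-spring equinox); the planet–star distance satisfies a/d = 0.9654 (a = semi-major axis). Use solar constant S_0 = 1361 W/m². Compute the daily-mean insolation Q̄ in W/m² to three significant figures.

Q̄ ≈ 45.4 W/m²

Solar declination: sin δ = sin ε · sin L_s = sin 23.44° × sin 31.3° = 0.20666, so δ = +11.927°.
cos h₀ = −tan(-68.3°) tan(+11.927°) = 0.5308, h₀ = 1.0113 rad.
Bracket: h₀ sin ϕ sin δ + cos ϕ cos δ sin h₀ = 1.0113×-0.92913×0.20666 + 0.36975×0.97841×0.84752 = -0.194184 + 0.306605 = 0.112421.
Inverse-square distance factor (a/d)² = 0.9654² = 0.931997.
Q̄ = (S_0/π) × 0.931997 × [bracket] = (1361/π) × 0.931997 × 0.112421 = 45.39 W/m².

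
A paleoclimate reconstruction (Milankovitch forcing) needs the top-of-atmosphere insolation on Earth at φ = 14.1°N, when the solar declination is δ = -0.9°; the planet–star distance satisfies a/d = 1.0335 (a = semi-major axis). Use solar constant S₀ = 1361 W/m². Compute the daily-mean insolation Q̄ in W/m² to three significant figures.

Q̄ ≈ 446 W/m²

cos H₀ = −tan(+14.1°) tan(-0.900°) = 0.0039, H₀ = 1.5669 rad.
Bracket: H₀ sin φ sin δ + cos φ cos δ sin H₀ = 1.5669×0.24362×-0.01571 + 0.96987×0.99988×0.99999 = -0.005997 + 0.969744 = 0.963747.
Inverse-square distance factor (a/d)² = 1.0335² = 1.068122.
Q̄ = (S₀/π) × 1.068122 × [bracket] = (1361/π) × 1.068122 × 0.963747 = 446.0 W/m².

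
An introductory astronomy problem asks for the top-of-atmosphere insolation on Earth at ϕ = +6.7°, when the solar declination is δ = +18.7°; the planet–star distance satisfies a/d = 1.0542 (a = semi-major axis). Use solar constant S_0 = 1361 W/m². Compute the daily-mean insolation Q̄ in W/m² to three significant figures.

cos h₀ = −tan(+6.7°) tan(+18.700°) = -0.0398, h₀ = 1.6106 rad.
Bracket: h₀ sin ϕ sin δ + cos ϕ cos δ sin h₀ = 1.6106×0.11667×0.32061 + 0.99317×0.94721×0.99921 = 0.060245 + 0.939997 = 1.000242.
Inverse-square distance factor (a/d)² = 1.0542² = 1.111338.
Q̄ = (S_0/π) × 1.111338 × [bracket] = (1361/π) × 1.111338 × 1.000242 = 481.6 W/m².

Q̄ ≈ 482 W/m²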